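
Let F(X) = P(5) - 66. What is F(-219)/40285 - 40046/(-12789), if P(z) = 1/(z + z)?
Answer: 2303443307/736006950 ≈ 3.1297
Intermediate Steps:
P(z) = 1/(2*z)
F(X) = -659/10 (F(X) = (1/2)/5 - 66 = (1/2)*(1/5) - 66 = 1/10 - 66 = -659/10)
F(-219)/40285 - 40046/(-12789) = -659/10/40285 - 40046/(-12789) = -659/10*1/40285 - 40046*(-1/12789) = -659/402850 + 40046/12789 = 2303443307/736006950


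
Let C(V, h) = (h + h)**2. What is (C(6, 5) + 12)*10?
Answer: 1120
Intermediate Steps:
C(V, h) = 4*h**2 (C(V, h) = (2*h)**2 = 4*h**2)
(C(6, 5) + 12)*10 = (4*5**2 + 12)*10 = (4*25 + 12)*10 = (100 + 12)*10 = 112*10 = 1120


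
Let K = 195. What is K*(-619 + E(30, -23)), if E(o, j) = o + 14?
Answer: -112125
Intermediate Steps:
E(o, j) = 14 + o
K*(-619 + E(30, -23)) = 195*(-619 + (14 + 30)) = 195*(-619 + 44) = 195*(-575) = -112125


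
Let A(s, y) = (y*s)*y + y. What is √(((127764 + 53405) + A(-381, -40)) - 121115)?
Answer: I*√549586 ≈ 741.34*I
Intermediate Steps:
A(s, y) = y + s*y² (A(s, y) = (s*y)*y + y = s*y² + y = y + s*y²)
√(((127764 + 53405) + A(-381, -40)) - 121115) = √(((127764 + 53405) - 40*(1 - 381*(-40))) - 121115) = √((181169 - 40*(1 + 15240)) - 121115) = √((181169 - 40*15241) - 121115) = √((181169 - 609640) - 121115) = √(-428471 - 121115) = √(-549586) = I*√549586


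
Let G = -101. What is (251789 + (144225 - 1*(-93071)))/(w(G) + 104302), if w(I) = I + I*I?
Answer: 489085/114402 ≈ 4.2751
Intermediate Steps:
w(I) = I + I²
(251789 + (144225 - 1*(-93071)))/(w(G) + 104302) = (251789 + (144225 - 1*(-93071)))/(-101*(1 - 101) + 104302) = (251789 + (144225 + 93071))/(-101*(-100) + 104302) = (251789 + 237296)/(10100 + 104302) = 489085/114402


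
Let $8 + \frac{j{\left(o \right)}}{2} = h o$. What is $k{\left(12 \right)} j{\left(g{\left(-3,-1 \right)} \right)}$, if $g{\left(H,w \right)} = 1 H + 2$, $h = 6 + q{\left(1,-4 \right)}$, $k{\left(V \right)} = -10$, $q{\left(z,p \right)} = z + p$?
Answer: $220$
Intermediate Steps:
$q{\left(z,p \right)} = p + z$
$h = 3$ ($h = 6 + \left(-4 + 1\right) = 6 - 3 = 3$)
$g{\left(H,w \right)} = 2 + H$ ($g{\left(H,w \right)} = H + 2 = 2 + H$)
$j{\left(o \right)} = -16 + 6 o$ ($j{\left(o \right)} = -16 + 2 \cdot 3 o = -16 + 6 o$)
$k{\left(12 \right)} j{\left(g{\left(-3,-1 \right)} \right)} = - 10 \left(-16 + 6 \left(2 - 3\right)\right) = - 10 \left(-16 + 6 \left(-1\right)\right) = - 10 \left(-16 - 6\right) = \left(-10\right) \left(-22\right) = 220$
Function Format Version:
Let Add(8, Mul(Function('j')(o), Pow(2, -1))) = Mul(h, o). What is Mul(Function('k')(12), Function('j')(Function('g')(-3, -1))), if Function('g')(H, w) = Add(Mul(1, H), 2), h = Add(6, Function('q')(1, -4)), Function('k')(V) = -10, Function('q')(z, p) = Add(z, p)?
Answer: 220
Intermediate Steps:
Function('q')(z, p) = Add(p, z)
h = 3 (h = Add(6, Add(-4, 1)) = Add(6, -3) = 3)
Function('g')(H, w) = Add(2, H) (Function('g')(H, w) = Add(H, 2) = Add(2, H))
Function('j')(o) = Add(-16, Mul(6, o)) (Function('j')(o) = Add(-16, Mul(2, Mul(3, o))) = Add(-16, Mul(6, o)))
Mul(Function('k')(12), Function('j')(Function('g')(-3, -1))) = Mul(-10, Add(-16, Mul(6, Add(2, -3)))) = Mul(-10, Add(-16, Mul(6, -1))) = Mul(-10, Add(-16, -6)) = Mul(-10, -22) = 220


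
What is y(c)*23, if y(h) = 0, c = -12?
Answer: 0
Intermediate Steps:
y(c)*23 = 0*23 = 0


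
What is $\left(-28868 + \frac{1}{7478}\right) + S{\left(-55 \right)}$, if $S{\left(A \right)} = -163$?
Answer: $- \frac{217093817}{7478} \approx -29031.0$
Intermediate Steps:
$\left(-28868 + \frac{1}{7478}\right) + S{\left(-55 \right)} = \left(-28868 + \frac{1}{7478}\right) - 163 = - \frac{215874903}{7478} - 163 = - \frac{217093817}{7478}$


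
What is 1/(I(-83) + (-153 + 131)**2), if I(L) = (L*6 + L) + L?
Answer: -1/180 ≈ -0.0055556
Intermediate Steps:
I(L) = 8*L (I(L) = (6*L + L) + L = 7*L + L = 8*L)
1/(I(-83) + (-153 + 131)**2) = 1/(8*(-83) + (-153 + 131)**2) = 1/(-664 + (-22)**2) = 1/(-664 + 484) = 1/(-180) = -1/180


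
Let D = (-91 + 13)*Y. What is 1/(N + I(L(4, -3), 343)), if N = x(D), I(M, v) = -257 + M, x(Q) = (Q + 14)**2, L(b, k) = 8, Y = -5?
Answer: 1/162967 ≈ 6.1362e-6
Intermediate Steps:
D = 390 (D = (-91 + 13)*(-5) = -78*(-5) = 390)
x(Q) = (14 + Q)**2
N = 163216 (N = (14 + 390)**2 = 404**2 = 163216)
1/(N + I(L(4, -3), 343)) = 1/(163216 + (-257 + 8)) = 1/(163216 - 249) = 1/162967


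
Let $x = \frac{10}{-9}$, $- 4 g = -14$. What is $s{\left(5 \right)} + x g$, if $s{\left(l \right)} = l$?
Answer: $\frac{10}{9} \approx 1.1111$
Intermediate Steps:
$g = \frac{7}{2}$ ($g = \left(- \frac{1}{4}\right) \left(-14\right) = \frac{7}{2} \approx 3.5$)
$x = - \frac{10}{9}$ ($x = 10 \left(- \frac{1}{9}\right) = - \frac{10}{9} \approx -1.1111$)
$s{\left(5 \right)} + x g = 5 - \frac{35}{9} = \frac{10}{9}$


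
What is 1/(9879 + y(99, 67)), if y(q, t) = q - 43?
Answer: 1/9935 ≈ 0.00010065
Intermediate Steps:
y(q, t) = -43 + q
1/(9879 + y(99, 67)) = 1/(9879 + (-43 + 99)) = 1/(9879 + 56) = 1/9935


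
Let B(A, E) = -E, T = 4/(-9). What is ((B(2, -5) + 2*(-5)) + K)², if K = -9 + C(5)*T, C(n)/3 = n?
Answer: 3844/9 ≈ 427.11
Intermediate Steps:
T = -4/9 (T = 4*(-⅑) = -4/9 ≈ -0.44444)
C(n) = 3*n
K = -47/3 (K = -9 + (3*5)*(-4/9) = -9 + 15*(-4/9) = -9 - 20/3 = -47/3 ≈ -15.667)
((B(2, -5) + 2*(-5)) + K)² = ((-1*(-5) + 2*(-5)) - 47/3)² = ((5 - 10) - 47/3)² = (-5 - 47/3)² = (-62/3)² = 3844/9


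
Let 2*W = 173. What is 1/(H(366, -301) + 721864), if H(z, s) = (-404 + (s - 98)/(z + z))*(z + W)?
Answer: 488/262937987 ≈ 1.8560e-6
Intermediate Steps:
W = 173/2 (W = (1/2)*173 = 173/2 ≈ 86.500)
H(z, s) = (-404 + (-98 + s)/(2*z))*(173/2 + z) (H(z, s) = (-404 + (s - 98)/(z + z))*(z + 173/2) = (-404 + (-98 + s)/((2*z)))*(173/2 + z) = (-404 + (-98 + s)*(1/(2*z)))*(173/2 + z) = (-404 + (-98 + s)/(2*z))*(173/2 + z))
1/(H(366, -301) + 721864) = 1/((1/4)*(-16954 + 173*(-301) - 2*366*(69990 - 1*(-301) + 808*366))/366 + 721864) = 1/((1/4)*(1/366)*(-16954 - 52073 - 2*366*(69990 + 301 + 295728)) + 721864) = 1/((1/4)*(1/366)*(-16954 - 52073 - 2*366*366019) + 721864) = 1/((1/4)*(1/366)*(-16954 - 52073 - 267925908) + 721864) = 1/((1/4)*(1/366)*(-267994935) + 721864) = 1/(-89331645/488 + 721864) = 1/(262937987/488) = 488/262937987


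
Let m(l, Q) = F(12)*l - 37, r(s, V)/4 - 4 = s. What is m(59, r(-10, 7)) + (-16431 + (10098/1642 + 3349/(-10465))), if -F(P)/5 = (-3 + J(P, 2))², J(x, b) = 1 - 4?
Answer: -232683642064/8591765 ≈ -27082.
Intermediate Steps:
J(x, b) = -3
r(s, V) = 16 + 4*s
F(P) = -180 (F(P) = -5*(-3 - 3)² = -5*(-6)² = -5*36 = -180)
m(l, Q) = -37 - 180*l (m(l, Q) = -180*l - 37 = -37 - 180*l)
m(59, r(-10, 7)) + (-16431 + (10098/1642 + 3349/(-10465))) = (-37 - 180*59) + (-16431 + (10098/1642 + 3349/(-10465))) = (-37 - 10620) + (-16431 + (10098*(1/1642) + 3349*(-1/10465))) = -10657 + (-16431 + (5049/821 - 3349/10465)) = -10657 + (-16431 + 50088256/8591765) = -10657 - 141121202459/8591765 = -232683642064/8591765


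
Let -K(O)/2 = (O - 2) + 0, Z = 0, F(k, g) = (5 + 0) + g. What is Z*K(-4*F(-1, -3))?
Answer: 0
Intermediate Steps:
F(k, g) = 5 + g
K(O) = 4 - 2*O (K(O) = -2*((O - 2) + 0) = -2*((-2 + O) + 0) = -2*(-2 + O) = 4 - 2*O)
Z*K(-4*F(-1, -3)) = 0*(4 - (-8)*(5 - 3)) = 0*(4 - (-8)*2) = 0*(4 - 2*(-8)) = 0*(4 + 16) = 0*20 = 0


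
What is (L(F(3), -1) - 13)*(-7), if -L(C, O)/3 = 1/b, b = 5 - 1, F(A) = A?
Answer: 385/4 ≈ 96.250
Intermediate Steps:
b = 4
L(C, O) = -3/4
(L(F(3), -1) - 13)*(-7) = (-3/4 - 13)*(-7) = -55/4*(-7) = 385/4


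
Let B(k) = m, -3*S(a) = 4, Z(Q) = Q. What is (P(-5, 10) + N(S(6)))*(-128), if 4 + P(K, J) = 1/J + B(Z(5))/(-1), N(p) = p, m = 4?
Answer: 17728/15 ≈ 1181.9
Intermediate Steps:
S(a) = -4/3 (S(a) = -1/3*4 = -4/3)
B(k) = 4
P(K, J) = -8 + 1/J (P(K, J) = -4 + (1/J + 4/(-1)) = -4 + (1/J + 4*(-1)) = -4 + (1/J - 4) = -4 + (-4 + 1/J) = -8 + 1/J)
(P(-5, 10) + N(S(6)))*(-128) = ((-8 + 1/10) - 4/3)*(-128) = (-79/10 - 4/3)*(-128) = -277/30*(-128) = 17728/15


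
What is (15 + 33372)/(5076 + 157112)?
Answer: 33387/162188 ≈ 0.20585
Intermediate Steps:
(15 + 33372)/(5076 + 157112) = 33387/162188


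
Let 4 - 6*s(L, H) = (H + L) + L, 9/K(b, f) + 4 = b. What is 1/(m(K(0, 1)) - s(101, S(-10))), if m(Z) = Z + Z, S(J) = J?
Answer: 6/161 ≈ 0.037267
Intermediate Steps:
K(b, f) = 9/(-4 + b)
s(L, H) = 2/3 - L/3 - H/6 (s(L, H) = 2/3 - ((H + L) + L)/6 = 2/3 - (H + 2*L)/6 = 2/3 + (-L/3 - H/6) = 2/3 - L/3 - H/6)
m(Z) = 2*Z
1/(m(K(0, 1)) - s(101, S(-10))) = 1/(2*(9/(-4 + 0)) - (2/3 - 1/3*101 - 1/6*(-10))) = 1/(2*(9/(-4)) - (2/3 - 101/3 + 5/3)) = 1/(2*(9*(-1/4)) - 1*(-94/3)) = 1/(2*(-9/4) + 94/3) = 1/(-9/2 + 94/3) = 1/(161/6) = 6/161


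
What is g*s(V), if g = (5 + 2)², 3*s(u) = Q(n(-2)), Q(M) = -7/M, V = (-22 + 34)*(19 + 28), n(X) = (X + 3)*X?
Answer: 343/6 ≈ 57.167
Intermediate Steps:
n(X) = X*(3 + X) (n(X) = (3 + X)*X = X*(3 + X))
V = 564 (V = 12*47 = 564)
s(u) = 7/6 (s(u) = (-7*(-1/(2*(3 - 2))))/3 = (-7/((-2*1)))/3 = (-7/(-2))/3 = (-7*(-½))/3 = (⅓)*(7/2) = 7/6)
g = 49 (g = 7² = 49)
g*s(V) = 49*(7/6) = 343/6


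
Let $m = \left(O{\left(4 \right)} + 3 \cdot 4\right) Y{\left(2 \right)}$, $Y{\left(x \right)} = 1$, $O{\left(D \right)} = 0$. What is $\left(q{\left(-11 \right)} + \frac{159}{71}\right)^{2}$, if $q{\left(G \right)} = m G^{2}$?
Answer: $\frac{10660769001}{5041} \approx 2.1148 \cdot 10^{6}$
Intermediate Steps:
$m = 12$ ($m = \left(0 + 3 \cdot 4\right) 1 = \left(0 + 12\right) 1 = 12 \cdot 1 = 12$)
$q{\left(G \right)} = 12 G^{2}$
$\left(q{\left(-11 \right)} + \frac{159}{71}\right)^{2} = \left(12 \left(-11\right)^{2} + \frac{159}{71}\right)^{2} = \left(12 \cdot 121 + 159 \cdot \frac{1}{71}\right)^{2} = \left(1452 + \frac{159}{71}\right)^{2} = \left(\frac{103251}{71}\right)^{2} = \frac{10660769001}{5041}$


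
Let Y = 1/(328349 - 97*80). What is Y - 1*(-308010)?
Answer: 98744617891/320589 ≈ 3.0801e+5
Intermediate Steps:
Y = 1/320589 (Y = 1/(328349 - 7760) = 1/320589 ≈ 3.1193e-6)
Y - 1*(-308010) = 1/320589 - 1*(-308010) = 1/320589 + 308010 = 98744617891/320589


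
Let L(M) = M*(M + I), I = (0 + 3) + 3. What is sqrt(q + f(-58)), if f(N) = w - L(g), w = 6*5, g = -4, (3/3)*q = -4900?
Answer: I*sqrt(4862) ≈ 69.728*I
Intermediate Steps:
q = -4900
I = 6 (I = 3 + 3 = 6)
L(M) = M*(6 + M) (L(M) = M*(M + 6) = M*(6 + M))
w = 30
f(N) = 38 (f(N) = 30 - (-4)*(6 - 4) = 30 - (-4)*2 = 30 - 1*(-8) = 30 + 8 = 38)
sqrt(q + f(-58)) = sqrt(-4900 + 38) = sqrt(-4862) = I*sqrt(4862)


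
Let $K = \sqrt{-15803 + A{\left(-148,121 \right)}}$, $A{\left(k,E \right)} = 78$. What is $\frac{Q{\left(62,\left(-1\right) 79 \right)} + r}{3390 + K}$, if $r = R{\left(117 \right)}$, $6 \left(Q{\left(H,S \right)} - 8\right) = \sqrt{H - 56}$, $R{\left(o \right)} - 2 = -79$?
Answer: $- \frac{46782}{2301565} + \frac{113 \sqrt{6}}{2301565} - \frac{i \sqrt{3774}}{13809390} + \frac{69 i \sqrt{629}}{2301565} \approx -0.020206 + 0.00074744 i$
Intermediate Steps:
$R{\left(o \right)} = -77$ ($R{\left(o \right)} = 2 - 79 = -77$)
$Q{\left(H,S \right)} = 8 + \frac{\sqrt{-56 + H}}{6}$ ($Q{\left(H,S \right)} = 8 + \frac{\sqrt{H - 56}}{6} = 8 + \frac{\sqrt{-56 + H}}{6}$)
$r = -77$
$K = 5 i \sqrt{629}$ ($K = \sqrt{-15803 + 78} = \sqrt{-15725} = 5 i \sqrt{629} \approx 125.4 i$)
$\frac{Q{\left(62,\left(-1\right) 79 \right)} + r}{3390 + K} = \frac{\left(8 + \frac{\sqrt{-56 + 62}}{6}\right) - 77}{3390 + 5 i \sqrt{629}} = \frac{\left(8 + \frac{\sqrt{6}}{6}\right) - 77}{3390 + 5 i \sqrt{629}} = \frac{-69 + \frac{\sqrt{6}}{6}}{3390 + 5 i \sqrt{629}}$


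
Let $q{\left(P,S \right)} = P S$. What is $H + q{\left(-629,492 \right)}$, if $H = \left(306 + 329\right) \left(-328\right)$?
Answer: $-517748$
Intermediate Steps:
$H = -208280$ ($H = 635 \left(-328\right) = -208280$)
$H + q{\left(-629,492 \right)} = -208280 - 309468 = -517748$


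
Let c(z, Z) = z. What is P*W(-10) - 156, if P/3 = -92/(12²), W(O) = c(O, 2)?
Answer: -821/6 ≈ -136.83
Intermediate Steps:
W(O) = O
P = -23/12 (P = 3*(-92/(12²)) = 3*(-92/144) = 3*(-92*1/144) = 3*(-23/36) = -23/12 ≈ -1.9167)
P*W(-10) - 156 = -23/12*(-10) - 156 = 115/6 - 156 = -821/6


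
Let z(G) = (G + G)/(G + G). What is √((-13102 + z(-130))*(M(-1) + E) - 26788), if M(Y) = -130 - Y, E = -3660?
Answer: √49612901 ≈ 7043.6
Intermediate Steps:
z(G) = 1 (z(G) = (2*G)/((2*G)) = (2*G)*(1/(2*G)) = 1)
√((-13102 + z(-130))*(M(-1) + E) - 26788) = √((-13102 + 1)*((-130 - 1*(-1)) - 3660) - 26788) = √(-13101*((-130 + 1) - 3660) - 26788) = √(-13101*(-129 - 3660) - 26788) = √(-13101*(-3789) - 26788) = √(49639689 - 26788) = √49612901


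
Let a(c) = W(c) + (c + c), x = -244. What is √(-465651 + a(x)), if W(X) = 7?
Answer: 2*I*√116533 ≈ 682.74*I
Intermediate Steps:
a(c) = 7 + 2*c (a(c) = 7 + (c + c) = 7 + 2*c)
√(-465651 + a(x)) = √(-465651 + (7 + 2*(-244))) = √(-465651 + (7 - 488)) = √(-465651 - 481) = √(-466132) = 2*I*√116533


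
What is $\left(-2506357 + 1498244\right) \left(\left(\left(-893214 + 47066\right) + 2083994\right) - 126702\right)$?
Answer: $-1120158711272$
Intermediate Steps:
$\left(-2506357 + 1498244\right) \left(\left(\left(-893214 + 47066\right) + 2083994\right) - 126702\right) = - 1008113 \left(\left(-846148 + 2083994\right) - 126702\right) = - 1008113 \left(1237846 - 126702\right) = \left(-1008113\right) 1111144 = -1120158711272$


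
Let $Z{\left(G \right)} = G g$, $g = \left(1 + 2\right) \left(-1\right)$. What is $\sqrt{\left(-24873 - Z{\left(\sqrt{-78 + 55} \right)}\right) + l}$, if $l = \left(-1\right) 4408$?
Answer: $\sqrt{-29281 + 3 i \sqrt{23}} \approx 0.042 + 171.12 i$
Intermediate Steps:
$g = -3$ ($g = 3 \left(-1\right) = -3$)
$l = -4408$
$Z{\left(G \right)} = - 3 G$ ($Z{\left(G \right)} = G \left(-3\right) = - 3 G$)
$\sqrt{\left(-24873 - Z{\left(\sqrt{-78 + 55} \right)}\right) + l} = \sqrt{\left(-24873 - - 3 \sqrt{-78 + 55}\right) - 4408} = \sqrt{\left(-24873 - - 3 \sqrt{-23}\right) - 4408} = \sqrt{\left(-24873 - - 3 i \sqrt{23}\right) - 4408} = \sqrt{\left(-24873 + 3 i \sqrt{23}\right) - 4408} = \sqrt{-29281 + 3 i \sqrt{23}}$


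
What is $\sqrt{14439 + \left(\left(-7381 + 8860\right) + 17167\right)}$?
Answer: $\sqrt{33085} \approx 181.89$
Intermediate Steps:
$\sqrt{14439 + \left(\left(-7381 + 8860\right) + 17167\right)} = \sqrt{14439 + \left(1479 + 17167\right)} = \sqrt{14439 + 18646} = \sqrt{33085}$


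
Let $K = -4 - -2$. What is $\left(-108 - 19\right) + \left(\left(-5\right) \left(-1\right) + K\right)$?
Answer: $-124$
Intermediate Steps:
$K = -2$ ($K = -4 + 2 = -2$)
$\left(-108 - 19\right) + \left(\left(-5\right) \left(-1\right) + K\right) = \left(-108 - 19\right) - -3 = -127 + \left(5 - 2\right) = -127 + 3 = -124$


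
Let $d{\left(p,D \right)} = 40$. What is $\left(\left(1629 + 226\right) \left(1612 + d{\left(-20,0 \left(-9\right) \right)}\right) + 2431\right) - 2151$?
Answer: $3064740$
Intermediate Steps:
$\left(\left(1629 + 226\right) \left(1612 + d{\left(-20,0 \left(-9\right) \right)}\right) + 2431\right) - 2151 = \left(\left(1629 + 226\right) \left(1612 + 40\right) + 2431\right) - 2151 = \left(1855 \cdot 1652 + 2431\right) - 2151 = \left(3064460 + 2431\right) - 2151 = 3066891 - 2151 = 3064740$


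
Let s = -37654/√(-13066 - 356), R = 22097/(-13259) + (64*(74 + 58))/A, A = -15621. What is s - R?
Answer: 152396423/69039613 + 18827*I*√13422/6711 ≈ 2.2074 + 325.01*I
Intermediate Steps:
R = -152396423/69039613 (R = 22097/(-13259) + (64*(74 + 58))/(-15621) = 22097*(-1/13259) + (64*132)*(-1/15621) = -22097/13259 + 8448*(-1/15621) = -22097/13259 - 2816/5207 = -152396423/69039613 ≈ -2.2074)
s = 18827*I*√13422/6711 (s = -37654*(-I*√13422/13422) = -(-18827)*I*√13422/6711 = 18827*I*√13422/6711 ≈ 325.01*I)
s - R = 18827*I*√13422/6711 - 1*(-152396423/69039613) = 18827*I*√13422/6711 + 152396423/69039613 = 152396423/69039613 + 18827*I*√13422/6711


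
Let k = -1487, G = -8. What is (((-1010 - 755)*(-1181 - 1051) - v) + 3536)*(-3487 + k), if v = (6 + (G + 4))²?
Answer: -19612541688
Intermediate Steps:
v = 4 (v = (6 + (-8 + 4))² = (6 - 4)² = 2² = 4)
(((-1010 - 755)*(-1181 - 1051) - v) + 3536)*(-3487 + k) = (((-1010 - 755)*(-1181 - 1051) - 1*4) + 3536)*(-3487 - 1487) = ((-1765*(-2232) - 4) + 3536)*(-4974) = ((3939480 - 4) + 3536)*(-4974) = (3939476 + 3536)*(-4974) = 3943012*(-4974) = -19612541688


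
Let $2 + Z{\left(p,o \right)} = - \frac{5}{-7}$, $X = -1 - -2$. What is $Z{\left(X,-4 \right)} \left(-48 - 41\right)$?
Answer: $\frac{801}{7} \approx 114.43$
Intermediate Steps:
$X = 1$ ($X = -1 + 2 = 1$)
$Z{\left(p,o \right)} = - \frac{9}{7}$ ($Z{\left(p,o \right)} = -2 - \frac{5}{-7} = -2 - - \frac{5}{7} = -2 + \frac{5}{7} = - \frac{9}{7}$)
$Z{\left(X,-4 \right)} \left(-48 - 41\right) = - \frac{9 \left(-48 - 41\right)}{7} = \left(- \frac{9}{7}\right) \left(-89\right) = \frac{801}{7}$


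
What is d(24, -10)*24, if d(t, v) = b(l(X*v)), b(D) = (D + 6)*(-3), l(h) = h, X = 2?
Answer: 1008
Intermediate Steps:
b(D) = -18 - 3*D (b(D) = (6 + D)*(-3) = -18 - 3*D)
d(t, v) = -18 - 6*v
d(24, -10)*24 = (-18 - 6*(-10))*24 = (-18 + 60)*24 = 42*24 = 1008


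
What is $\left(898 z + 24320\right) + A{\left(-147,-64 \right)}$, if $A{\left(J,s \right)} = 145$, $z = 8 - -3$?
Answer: $34343$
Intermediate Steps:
$z = 11$ ($z = 8 + 3 = 11$)
$\left(898 z + 24320\right) + A{\left(-147,-64 \right)} = \left(898 \cdot 11 + 24320\right) + 145 = \left(9878 + 24320\right) + 145 = 34198 + 145 = 34343$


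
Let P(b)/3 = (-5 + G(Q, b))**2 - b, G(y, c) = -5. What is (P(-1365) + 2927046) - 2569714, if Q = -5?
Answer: 361727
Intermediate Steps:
P(b) = 300 - 3*b (P(b) = 3*((-5 - 5)**2 - b) = 3*((-10)**2 - b) = 3*(100 - b) = 300 - 3*b)
(P(-1365) + 2927046) - 2569714 = ((300 - 3*(-1365)) + 2927046) - 2569714 = ((300 + 4095) + 2927046) - 2569714 = (4395 + 2927046) - 2569714 = 2931441 - 2569714 = 361727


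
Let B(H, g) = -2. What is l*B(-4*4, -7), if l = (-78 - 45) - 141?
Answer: 528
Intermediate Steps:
l = -264 (l = -123 - 141 = -264)
l*B(-4*4, -7) = -264*(-2) = 528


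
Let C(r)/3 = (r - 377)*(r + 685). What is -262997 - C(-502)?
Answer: 219574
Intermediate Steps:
C(r) = 3*(-377 + r)*(685 + r) (C(r) = 3*((r - 377)*(r + 685)) = 3*((-377 + r)*(685 + r)) = 3*(-377 + r)*(685 + r))
-262997 - C(-502) = -262997 - (-774735 + 3*(-502)² + 924*(-502)) = -262997 - (-774735 + 3*252004 - 463848) = -262997 - (-774735 + 756012 - 463848) = -262997 - 1*(-482571) = -262997 + 482571 = 219574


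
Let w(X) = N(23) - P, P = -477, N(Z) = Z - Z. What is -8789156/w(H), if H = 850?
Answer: -8789156/477 ≈ -18426.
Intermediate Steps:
N(Z) = 0
w(X) = 477 (w(X) = 0 - 1*(-477) = 0 + 477 = 477)
-8789156/w(H) = -8789156/477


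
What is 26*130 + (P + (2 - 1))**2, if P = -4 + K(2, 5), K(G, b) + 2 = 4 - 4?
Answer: 3405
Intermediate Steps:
K(G, b) = -2 (K(G, b) = -2 + (4 - 4) = -2 + 0 = -2)
P = -6 (P = -4 - 2 = -6)
26*130 + (P + (2 - 1))**2 = 26*130 + (-6 + (2 - 1))**2 = 3380 + (-6 + 1)**2 = 3380 + (-5)**2 = 3380 + 25 = 3405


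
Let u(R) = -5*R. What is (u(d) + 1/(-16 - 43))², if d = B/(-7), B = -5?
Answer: 2196324/170569 ≈ 12.876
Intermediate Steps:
d = 5/7 (d = -5/(-7) = -5*(-⅐) = 5/7 ≈ 0.71429)
(u(d) + 1/(-16 - 43))² = (-5*5/7 + 1/(-16 - 43))² = (-25/7 + 1/(-59))² = (-25/7 - 1/59)² = (-1482/413)² = 2196324/170569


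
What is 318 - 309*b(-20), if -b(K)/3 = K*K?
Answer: 371118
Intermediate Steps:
b(K) = -3*K² (b(K) = -3*K*K = -3*K²)
318 - 309*b(-20) = 318 - (-927)*(-20)² = 318 - (-927)*400 = 318 - 309*(-1200) = 318 + 370800 = 371118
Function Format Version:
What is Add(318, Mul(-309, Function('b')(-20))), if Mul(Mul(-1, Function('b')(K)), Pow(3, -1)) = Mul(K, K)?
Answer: 371118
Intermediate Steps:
Function('b')(K) = Mul(-3, Pow(K, 2)) (Function('b')(K) = Mul(-3, Mul(K, K)) = Mul(-3, Pow(K, 2)))
Add(318, Mul(-309, Function('b')(-20))) = Add(318, Mul(-309, Mul(-3, Pow(-20, 2)))) = Add(318, Mul(-309, Mul(-3, 400))) = Add(318, Mul(-309, -1200)) = Add(318, 370800) = 371118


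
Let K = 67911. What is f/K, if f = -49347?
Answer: -16449/22637 ≈ -0.72664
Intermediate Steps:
f/K = -49347/67911 = -49347*1/67911 = -16449/22637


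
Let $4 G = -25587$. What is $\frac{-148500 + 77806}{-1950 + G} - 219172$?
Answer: $- \frac{7317212788}{33387} \approx -2.1916 \cdot 10^{5}$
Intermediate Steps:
$G = - \frac{25587}{4}$ ($G = \frac{1}{4} \left(-25587\right) = - \frac{25587}{4} \approx -6396.8$)
$\frac{-148500 + 77806}{-1950 + G} - 219172 = \frac{-148500 + 77806}{-1950 - \frac{25587}{4}} - 219172 = - \frac{70694}{- \frac{33387}{4}} - 219172 = \left(-70694\right) \left(- \frac{4}{33387}\right) - 219172 = \frac{282776}{33387} - 219172 = - \frac{7317212788}{33387}$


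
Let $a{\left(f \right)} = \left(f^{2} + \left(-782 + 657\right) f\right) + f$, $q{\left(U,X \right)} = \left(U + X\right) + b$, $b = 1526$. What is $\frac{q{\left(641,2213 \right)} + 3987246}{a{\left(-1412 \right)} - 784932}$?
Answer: $\frac{665271}{230650} \approx 2.8843$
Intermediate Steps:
$q{\left(U,X \right)} = 1526 + U + X$ ($q{\left(U,X \right)} = \left(U + X\right) + 1526 = 1526 + U + X$)
$a{\left(f \right)} = f^{2} - 124 f$ ($a{\left(f \right)} = \left(f^{2} - 125 f\right) + f = f^{2} - 124 f$)
$\frac{q{\left(641,2213 \right)} + 3987246}{a{\left(-1412 \right)} - 784932} = \frac{\left(1526 + 641 + 2213\right) + 3987246}{- 1412 \left(-124 - 1412\right) - 784932} = \frac{4380 + 3987246}{\left(-1412\right) \left(-1536\right) - 784932} = \frac{3991626}{2168832 - 784932} = \frac{3991626}{1383900} = 3991626 \cdot \frac{1}{1383900} = \frac{665271}{230650}$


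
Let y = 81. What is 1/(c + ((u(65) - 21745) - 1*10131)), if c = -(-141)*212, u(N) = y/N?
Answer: -65/128879 ≈ -0.00050435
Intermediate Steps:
u(N) = 81/N
c = 29892 (c = -1*(-29892) = 29892)
1/(c + ((u(65) - 21745) - 1*10131)) = 1/(29892 + ((81/65 - 21745) - 1*10131)) = 1/(29892 + ((81*(1/65) - 21745) - 10131)) = 1/(29892 + ((81/65 - 21745) - 10131)) = 1/(29892 + (-1413344/65 - 10131)) = 1/(29892 - 2071859/65) = 1/(-128879/65) = -65/128879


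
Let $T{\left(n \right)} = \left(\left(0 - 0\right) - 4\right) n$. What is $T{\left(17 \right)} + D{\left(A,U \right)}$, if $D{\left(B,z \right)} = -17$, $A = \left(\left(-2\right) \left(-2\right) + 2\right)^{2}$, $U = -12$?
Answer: $-85$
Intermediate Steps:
$T{\left(n \right)} = - 4 n$ ($T{\left(n \right)} = \left(\left(0 + 0\right) - 4\right) n = \left(0 - 4\right) n = - 4 n$)
$A = 36$ ($A = \left(4 + 2\right)^{2} = 6^{2} = 36$)
$T{\left(17 \right)} + D{\left(A,U \right)} = \left(-4\right) 17 - 17 = -68 - 17 = -85$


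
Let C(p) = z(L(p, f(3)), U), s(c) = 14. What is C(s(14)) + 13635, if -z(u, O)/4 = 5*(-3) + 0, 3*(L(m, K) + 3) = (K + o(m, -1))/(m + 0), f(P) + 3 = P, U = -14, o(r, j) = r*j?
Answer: 13695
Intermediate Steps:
o(r, j) = j*r
f(P) = -3 + P
L(m, K) = -3 + (K - m)/(3*m) (L(m, K) = -3 + ((K - m)/(m + 0))/3 = -3 + ((K - m)/m)/3 = -3 + (K - m)/(3*m))
z(u, O) = 60 (z(u, O) = -4*(5*(-3) + 0) = -4*(-15 + 0) = -4*(-15) = 60)
C(p) = 60
C(s(14)) + 13635 = 60 + 13635 = 13695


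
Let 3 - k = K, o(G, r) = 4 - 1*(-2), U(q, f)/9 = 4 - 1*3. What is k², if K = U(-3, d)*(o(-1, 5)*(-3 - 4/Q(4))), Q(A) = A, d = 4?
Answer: 47961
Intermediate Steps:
U(q, f) = 9 (U(q, f) = 9*(4 - 1*3) = 9*(4 - 3) = 9*1 = 9)
o(G, r) = 6 (o(G, r) = 4 + 2 = 6)
K = -216 (K = 9*(6*(-3 - 4/4)) = 9*(6*(-3 - 4*¼)) = 9*(6*(-3 - 1)) = 9*(6*(-4)) = 9*(-24) = -216)
k = 219 (k = 3 - 1*(-216) = 3 + 216 = 219)
k² = 219² = 47961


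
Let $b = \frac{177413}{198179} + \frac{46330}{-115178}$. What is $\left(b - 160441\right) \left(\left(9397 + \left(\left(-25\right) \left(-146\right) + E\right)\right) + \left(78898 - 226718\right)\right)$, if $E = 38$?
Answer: $\frac{246712766051571387515}{11412930431} \approx 2.1617 \cdot 10^{10}$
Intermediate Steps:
$b = \frac{5626220722}{11412930431}$ ($b = 177413 \cdot \frac{1}{198179} + 46330 \left(- \frac{1}{115178}\right) = \frac{177413}{198179} - \frac{23165}{57589} = \frac{5626220722}{11412930431} \approx 0.49297$)
$\left(b - 160441\right) \left(\left(9397 + \left(\left(-25\right) \left(-146\right) + E\right)\right) + \left(78898 - 226718\right)\right) = \left(\frac{5626220722}{11412930431} - 160441\right) \left(\left(9397 + \left(\left(-25\right) \left(-146\right) + 38\right)\right) + \left(78898 - 226718\right)\right) = - \frac{1831096345059349 \left(\left(9397 + \left(3650 + 38\right)\right) + \left(78898 - 226718\right)\right)}{11412930431} = - \frac{1831096345059349 \left(\left(9397 + 3688\right) - 147820\right)}{11412930431} = - \frac{1831096345059349 \left(13085 - 147820\right)}{11412930431} = \left(- \frac{1831096345059349}{11412930431}\right) \left(-134735\right) = \frac{246712766051571387515}{11412930431}$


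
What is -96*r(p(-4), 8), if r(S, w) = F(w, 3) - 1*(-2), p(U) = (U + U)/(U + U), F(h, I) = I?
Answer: -480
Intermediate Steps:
p(U) = 1 (p(U) = (2*U)/((2*U)) = (2*U)*(1/(2*U)) = 1)
r(S, w) = 5 (r(S, w) = 3 - 1*(-2) = 3 + 2 = 5)
-96*r(p(-4), 8) = -96*5 = -480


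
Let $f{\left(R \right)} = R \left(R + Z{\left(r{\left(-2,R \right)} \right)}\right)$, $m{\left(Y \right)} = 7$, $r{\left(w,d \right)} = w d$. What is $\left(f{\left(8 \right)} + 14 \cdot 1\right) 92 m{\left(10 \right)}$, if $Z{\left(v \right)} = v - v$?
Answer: $50232$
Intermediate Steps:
$r{\left(w,d \right)} = d w$
$Z{\left(v \right)} = 0$
$f{\left(R \right)} = R^{2}$ ($f{\left(R \right)} = R \left(R + 0\right) = R R = R^{2}$)
$\left(f{\left(8 \right)} + 14 \cdot 1\right) 92 m{\left(10 \right)} = \left(8^{2} + 14 \cdot 1\right) 92 \cdot 7 = \left(64 + 14\right) 92 \cdot 7 = 78 \cdot 92 \cdot 7 = 7176 \cdot 7 = 50232$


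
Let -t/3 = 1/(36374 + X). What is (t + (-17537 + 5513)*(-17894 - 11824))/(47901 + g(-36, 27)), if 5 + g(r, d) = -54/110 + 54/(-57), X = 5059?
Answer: 5157152354192795/691238022587 ≈ 7460.8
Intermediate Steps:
g(r, d) = -6728/1045 (g(r, d) = -5 + (-54/110 + 54/(-57)) = -5 + (-54*1/110 + 54*(-1/57)) = -5 + (-27/55 - 18/19) = -5 - 1503/1045 = -6728/1045)
t = -1/13811 (t = -3/(36374 + 5059) = -3/41433 = -3*1/41433 = -1/13811 ≈ -7.2406e-5)
(t + (-17537 + 5513)*(-17894 - 11824))/(47901 + g(-36, 27)) = (-1/13811 + (-17537 + 5513)*(-17894 - 11824))/(47901 - 6728/1045) = (-1/13811 - 12024*(-29718))/(50049817/1045) = (-1/13811 + 357329232)*(1045/50049817) = (4935074023151/13811)*(1045/50049817) = 5157152354192795/691238022587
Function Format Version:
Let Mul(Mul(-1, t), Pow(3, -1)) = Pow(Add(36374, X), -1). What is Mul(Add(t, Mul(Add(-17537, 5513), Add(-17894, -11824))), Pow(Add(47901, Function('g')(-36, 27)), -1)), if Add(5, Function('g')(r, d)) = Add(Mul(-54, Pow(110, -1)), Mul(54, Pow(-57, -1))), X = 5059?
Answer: Rational(5157152354192795, 691238022587) ≈ 7460.8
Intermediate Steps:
Function('g')(r, d) = Rational(-6728, 1045) (Function('g')(r, d) = Add(-5, Add(Mul(-54, Pow(110, -1)), Mul(54, Pow(-57, -1)))) = Add(-5, Add(Mul(-54, Rational(1, 110)), Mul(54, Rational(-1, 57)))) = Add(-5, Add(Rational(-27, 55), Rational(-18, 19))) = Add(-5, Rational(-1503, 1045)) = Rational(-6728, 1045))
t = Rational(-1, 13811) (t = Mul(-3, Pow(Add(36374, 5059), -1)) = Mul(-3, Pow(41433, -1)) = Mul(-3, Rational(1, 41433)) = Rational(-1, 13811) ≈ -7.2406e-5)
Mul(Add(t, Mul(Add(-17537, 5513), Add(-17894, -11824))), Pow(Add(47901, Function('g')(-36, 27)), -1)) = Mul(Add(Rational(-1, 13811), Mul(Add(-17537, 5513), Add(-17894, -11824))), Pow(Add(47901, Rational(-6728, 1045)), -1)) = Mul(Add(Rational(-1, 13811), Mul(-12024, -29718)), Pow(Rational(50049817, 1045), -1)) = Mul(Add(Rational(-1, 13811), 357329232), Rational(1045, 50049817)) = Mul(Rational(4935074023151, 13811), Rational(1045, 50049817)) = Rational(5157152354192795, 691238022587)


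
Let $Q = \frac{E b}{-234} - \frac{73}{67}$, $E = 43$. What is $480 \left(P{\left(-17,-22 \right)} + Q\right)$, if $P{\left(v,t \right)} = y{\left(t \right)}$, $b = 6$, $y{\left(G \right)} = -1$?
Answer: $- \frac{1334560}{871} \approx -1532.2$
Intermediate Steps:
$P{\left(v,t \right)} = -1$
$Q = - \frac{5728}{2613}$ ($Q = \frac{43 \cdot 6}{-234} - \frac{73}{67} = 258 \left(- \frac{1}{234}\right) - \frac{73}{67} = - \frac{43}{39} - \frac{73}{67} = - \frac{5728}{2613} \approx -2.1921$)
$480 \left(P{\left(-17,-22 \right)} + Q\right) = 480 \left(-1 - \frac{5728}{2613}\right) = 480 \left(- \frac{8341}{2613}\right) = - \frac{1334560}{871}$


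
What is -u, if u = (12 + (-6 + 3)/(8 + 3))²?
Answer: -16641/121 ≈ -137.53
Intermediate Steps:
u = 16641/121 (u = (12 - 3/11)² = (129/11)² = 16641/121 ≈ 137.53)
-u = -1*16641/121 = -16641/121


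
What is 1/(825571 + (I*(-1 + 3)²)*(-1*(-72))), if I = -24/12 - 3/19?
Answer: 19/15674041 ≈ 1.2122e-6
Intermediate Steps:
I = -41/19 (I = -24*1/12 - 3*1/19 = -2 - 3/19 = -41/19 ≈ -2.1579)
1/(825571 + (I*(-1 + 3)²)*(-1*(-72))) = 1/(825571 + (-41*(-1 + 3)²/19)*(-1*(-72))) = 1/(825571 - 41/19*2²*72) = 1/(825571 - 41/19*4*72) = 1/(825571 - 164/19*72) = 1/(825571 - 11808/19) = 1/(15674041/19) = 19/15674041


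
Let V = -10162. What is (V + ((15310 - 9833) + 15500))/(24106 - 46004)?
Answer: -10815/21898 ≈ -0.49388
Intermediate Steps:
(V + ((15310 - 9833) + 15500))/(24106 - 46004) = (-10162 + ((15310 - 9833) + 15500))/(24106 - 46004) = (-10162 + (5477 + 15500))/(-21898) = (-10162 + 20977)*(-1/21898) = 10815*(-1/21898) = -10815/21898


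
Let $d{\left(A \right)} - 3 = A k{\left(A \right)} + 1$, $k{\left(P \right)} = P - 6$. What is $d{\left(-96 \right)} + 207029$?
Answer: $216825$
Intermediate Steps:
$k{\left(P \right)} = -6 + P$ ($k{\left(P \right)} = P - 6 = -6 + P$)
$d{\left(A \right)} = 4 + A \left(-6 + A\right)$ ($d{\left(A \right)} = 3 + \left(A \left(-6 + A\right) + 1\right) = 3 + \left(1 + A \left(-6 + A\right)\right) = 4 + A \left(-6 + A\right)$)
$d{\left(-96 \right)} + 207029 = \left(4 - 96 \left(-6 - 96\right)\right) + 207029 = \left(4 - -9792\right) + 207029 = \left(4 + 9792\right) + 207029 = 9796 + 207029 = 216825$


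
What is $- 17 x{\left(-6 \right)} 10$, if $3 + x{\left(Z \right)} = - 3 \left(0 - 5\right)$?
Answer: $-2040$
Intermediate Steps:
$x{\left(Z \right)} = 12$ ($x{\left(Z \right)} = -3 - 3 \left(0 - 5\right) = -3 - -15 = -3 + 15 = 12$)
$- 17 x{\left(-6 \right)} 10 = \left(-17\right) 12 \cdot 10 = \left(-204\right) 10 = -2040$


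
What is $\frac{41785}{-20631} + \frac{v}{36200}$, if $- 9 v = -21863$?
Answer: $- \frac{4387499149}{2240526600} \approx -1.9582$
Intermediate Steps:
$v = \frac{21863}{9}$ ($v = \left(- \frac{1}{9}\right) \left(-21863\right) = \frac{21863}{9} \approx 2429.2$)
$\frac{41785}{-20631} + \frac{v}{36200} = \frac{41785}{-20631} + \frac{21863}{9 \cdot 36200} = 41785 \left(- \frac{1}{20631}\right) + \frac{21863}{9} \cdot \frac{1}{36200} = - \frac{41785}{20631} + \frac{21863}{325800} = - \frac{4387499149}{2240526600}$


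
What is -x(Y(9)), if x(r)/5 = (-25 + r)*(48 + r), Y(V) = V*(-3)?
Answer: 5460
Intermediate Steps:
Y(V) = -3*V
x(r) = 5*(-25 + r)*(48 + r) (x(r) = 5*((-25 + r)*(48 + r)) = 5*(-25 + r)*(48 + r))
-x(Y(9)) = -(-6000 + 5*(-3*9)² + 115*(-3*9)) = -(-6000 + 5*(-27)² + 115*(-27)) = -(-6000 + 5*729 - 3105) = -(-6000 + 3645 - 3105) = -1*(-5460) = 5460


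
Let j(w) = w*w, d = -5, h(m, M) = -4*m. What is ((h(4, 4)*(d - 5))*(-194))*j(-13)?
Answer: -5245760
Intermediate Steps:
j(w) = w**2
((h(4, 4)*(d - 5))*(-194))*j(-13) = (((-4*4)*(-5 - 5))*(-194))*(-13)**2 = (-16*(-10)*(-194))*169 = (160*(-194))*169 = -31040*169 = -5245760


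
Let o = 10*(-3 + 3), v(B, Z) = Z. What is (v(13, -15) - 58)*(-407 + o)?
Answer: 29711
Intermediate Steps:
o = 0 (o = 10*0 = 0)
(v(13, -15) - 58)*(-407 + o) = (-15 - 58)*(-407 + 0) = -73*(-407) = 29711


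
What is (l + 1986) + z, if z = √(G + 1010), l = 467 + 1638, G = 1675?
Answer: 4091 + √2685 ≈ 4142.8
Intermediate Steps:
l = 2105
z = √2685 (z = √(1675 + 1010) = √2685 ≈ 51.817)
(l + 1986) + z = (2105 + 1986) + √2685 = 4091 + √2685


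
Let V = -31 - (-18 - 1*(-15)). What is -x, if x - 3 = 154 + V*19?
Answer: 375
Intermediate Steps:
V = -28 (V = -31 - (-18 + 15) = -31 - 1*(-3) = -31 + 3 = -28)
x = -375 (x = 3 + (154 - 28*19) = 3 + (154 - 532) = 3 - 378 = -375)
-x = -1*(-375) = 375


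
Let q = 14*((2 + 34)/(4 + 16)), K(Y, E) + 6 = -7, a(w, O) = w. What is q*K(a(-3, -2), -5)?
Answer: -1638/5 ≈ -327.60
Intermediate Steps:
K(Y, E) = -13 (K(Y, E) = -6 - 7 = -13)
q = 126/5 (q = 14*(36/20) = 14*(36*(1/20)) = 14*(9/5) = 126/5 ≈ 25.200)
q*K(a(-3, -2), -5) = (126/5)*(-13) = -1638/5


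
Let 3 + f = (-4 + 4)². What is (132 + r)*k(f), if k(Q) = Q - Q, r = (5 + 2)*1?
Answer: 0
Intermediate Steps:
r = 7 (r = 7*1 = 7)
f = -3 (f = -3 + (-4 + 4)² = -3 + 0² = -3 + 0 = -3)
k(Q) = 0
(132 + r)*k(f) = (132 + 7)*0 = 139*0 = 0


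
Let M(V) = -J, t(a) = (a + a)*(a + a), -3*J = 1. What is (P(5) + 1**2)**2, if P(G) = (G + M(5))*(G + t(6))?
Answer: 5697769/9 ≈ 6.3309e+5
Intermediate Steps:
J = -1/3 (J = -1/3*1 = -1/3 ≈ -0.33333)
t(a) = 4*a**2 (t(a) = (2*a)*(2*a) = 4*a**2)
M(V) = 1/3 (M(V) = -1*(-1/3) = 1/3)
P(G) = (144 + G)*(1/3 + G) (P(G) = (G + 1/3)*(G + 4*6**2) = (1/3 + G)*(G + 4*36) = (1/3 + G)*(G + 144) = (1/3 + G)*(144 + G) = (144 + G)*(1/3 + G))
(P(5) + 1**2)**2 = ((48 + 5**2 + (433/3)*5) + 1**2)**2 = ((48 + 25 + 2165/3) + 1)**2 = (2384/3 + 1)**2 = (2387/3)**2 = 5697769/9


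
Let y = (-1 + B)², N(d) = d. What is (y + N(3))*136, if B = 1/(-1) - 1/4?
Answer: 2193/2 ≈ 1096.5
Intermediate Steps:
B = -5/4 (B = 1*(-1) - 1*¼ = -1 - ¼ = -5/4 ≈ -1.2500)
y = 81/16 (y = (-1 - 5/4)² = (-9/4)² = 81/16 ≈ 5.0625)
(y + N(3))*136 = (81/16 + 3)*136 = (129/16)*136 = 2193/2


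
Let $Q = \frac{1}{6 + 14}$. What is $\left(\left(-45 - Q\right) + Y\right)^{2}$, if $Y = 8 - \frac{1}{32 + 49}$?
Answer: $\frac{3604921681}{2624400} \approx 1373.6$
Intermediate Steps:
$Q = \frac{1}{20} \approx 0.05$
$Y = \frac{647}{81}$ ($Y = 8 - \frac{1}{81} = \frac{647}{81} \approx 7.9877$)
$\left(\left(-45 - Q\right) + Y\right)^{2} = \left(\left(-45 - \frac{1}{20}\right) + \frac{647}{81}\right)^{2} = \left(- \frac{901}{20} + \frac{647}{81}\right)^{2} = \left(- \frac{60041}{1620}\right)^{2} = \frac{3604921681}{2624400}$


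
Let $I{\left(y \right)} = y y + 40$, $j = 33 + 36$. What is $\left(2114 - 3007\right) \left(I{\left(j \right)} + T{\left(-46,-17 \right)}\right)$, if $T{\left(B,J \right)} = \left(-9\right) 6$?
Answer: $-4239071$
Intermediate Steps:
$T{\left(B,J \right)} = -54$
$j = 69$
$I{\left(y \right)} = 40 + y^{2}$ ($I{\left(y \right)} = y^{2} + 40 = 40 + y^{2}$)
$\left(2114 - 3007\right) \left(I{\left(j \right)} + T{\left(-46,-17 \right)}\right) = \left(2114 - 3007\right) \left(\left(40 + 69^{2}\right) - 54\right) = - 893 \left(\left(40 + 4761\right) - 54\right) = - 893 \left(4801 - 54\right) = \left(-893\right) 4747 = -4239071$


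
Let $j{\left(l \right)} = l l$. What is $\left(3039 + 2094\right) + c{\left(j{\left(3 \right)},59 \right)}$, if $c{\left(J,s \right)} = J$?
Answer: $5142$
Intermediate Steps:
$j{\left(l \right)} = l^{2}$
$\left(3039 + 2094\right) + c{\left(j{\left(3 \right)},59 \right)} = \left(3039 + 2094\right) + 3^{2} = 5133 + 9 = 5142$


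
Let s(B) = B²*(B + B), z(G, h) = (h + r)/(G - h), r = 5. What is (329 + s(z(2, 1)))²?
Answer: 579121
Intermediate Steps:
z(G, h) = (5 + h)/(G - h) (z(G, h) = (h + 5)/(G - h) = (5 + h)/(G - h))
s(B) = 2*B³ (s(B) = B²*(2*B) = 2*B³)
(329 + s(z(2, 1)))² = (329 + 2*((5 + 1)/(2 - 1*1))³)² = (329 + 2*(6/(2 - 1))³)² = (329 + 2*(6/1)³)² = (329 + 2*(1*6)³)² = (329 + 2*6³)² = (329 + 2*216)² = (329 + 432)² = 761² = 579121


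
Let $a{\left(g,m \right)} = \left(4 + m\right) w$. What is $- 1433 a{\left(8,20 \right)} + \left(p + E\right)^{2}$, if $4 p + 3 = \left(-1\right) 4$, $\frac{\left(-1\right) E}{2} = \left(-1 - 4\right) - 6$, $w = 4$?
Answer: $- \frac{2194527}{16} \approx -1.3716 \cdot 10^{5}$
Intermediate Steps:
$a{\left(g,m \right)} = 16 + 4 m$ ($a{\left(g,m \right)} = \left(4 + m\right) 4 = 16 + 4 m$)
$E = 22$ ($E = - 2 \left(\left(-1 - 4\right) - 6\right) = - 2 \left(-5 - 6\right) = \left(-2\right) \left(-11\right) = 22$)
$p = - \frac{7}{4}$ ($p = - \frac{3}{4} + \frac{\left(-1\right) 4}{4} = - \frac{3}{4} + \frac{1}{4} \left(-4\right) = - \frac{3}{4} - 1 = - \frac{7}{4} \approx -1.75$)
$- 1433 a{\left(8,20 \right)} + \left(p + E\right)^{2} = - 1433 \left(16 + 4 \cdot 20\right) + \left(- \frac{7}{4} + 22\right)^{2} = - 1433 \left(16 + 80\right) + \left(\frac{81}{4}\right)^{2} = \left(-1433\right) 96 + \frac{6561}{16} = -137568 + \frac{6561}{16} = - \frac{2194527}{16}$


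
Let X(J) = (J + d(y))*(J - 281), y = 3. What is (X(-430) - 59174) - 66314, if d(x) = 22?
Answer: 164600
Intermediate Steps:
X(J) = (-281 + J)*(22 + J) (X(J) = (J + 22)*(J - 281) = (22 + J)*(-281 + J) = (-281 + J)*(22 + J))
(X(-430) - 59174) - 66314 = ((-6182 + (-430)**2 - 259*(-430)) - 59174) - 66314 = ((-6182 + 184900 + 111370) - 59174) - 66314 = (290088 - 59174) - 66314 = 230914 - 66314 = 164600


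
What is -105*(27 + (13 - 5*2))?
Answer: -3150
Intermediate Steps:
-105*(27 + (13 - 5*2)) = -105*(27 + (13 - 1*10)) = -105*(27 + (13 - 10)) = -105*(27 + 3) = -105*30 = -3150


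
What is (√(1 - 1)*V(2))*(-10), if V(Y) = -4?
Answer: 0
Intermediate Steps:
(√(1 - 1)*V(2))*(-10) = (√(1 - 1)*(-4))*(-10) = (√0*(-4))*(-10) = (0*(-4))*(-10) = 0*(-10) = 0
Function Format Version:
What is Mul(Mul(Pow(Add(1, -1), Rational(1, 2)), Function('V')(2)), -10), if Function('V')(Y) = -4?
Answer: 0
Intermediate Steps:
Mul(Mul(Pow(Add(1, -1), Rational(1, 2)), Function('V')(2)), -10) = Mul(Mul(Pow(Add(1, -1), Rational(1, 2)), -4), -10) = Mul(Mul(Pow(0, Rational(1, 2)), -4), -10) = Mul(Mul(0, -4), -10) = Mul(0, -10) = 0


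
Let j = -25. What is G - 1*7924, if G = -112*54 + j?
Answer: -13997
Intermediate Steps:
G = -6073 (G = -112*54 - 25 = -6048 - 25 = -6073)
G - 1*7924 = -6073 - 1*7924 = -6073 - 7924 = -13997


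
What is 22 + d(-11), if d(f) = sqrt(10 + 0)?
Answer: 22 + sqrt(10) ≈ 25.162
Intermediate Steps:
d(f) = sqrt(10)
22 + d(-11) = 22 + sqrt(10)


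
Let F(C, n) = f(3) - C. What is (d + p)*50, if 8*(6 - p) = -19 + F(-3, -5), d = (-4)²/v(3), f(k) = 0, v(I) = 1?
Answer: 1200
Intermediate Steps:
d = 16 (d = (-4)²/1 = 16*1 = 16)
F(C, n) = -C (F(C, n) = 0 - C = -C)
p = 8 (p = 6 - (-19 - 1*(-3))/8 = 6 - (-19 + 3)/8 = 6 - ⅛*(-16) = 6 + 2 = 8)
(d + p)*50 = (16 + 8)*50 = 24*50 = 1200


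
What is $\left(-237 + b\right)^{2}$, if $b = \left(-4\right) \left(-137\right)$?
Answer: $96721$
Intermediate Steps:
$b = 548$
$\left(-237 + b\right)^{2} = \left(-237 + 548\right)^{2} = 311^{2} = 96721$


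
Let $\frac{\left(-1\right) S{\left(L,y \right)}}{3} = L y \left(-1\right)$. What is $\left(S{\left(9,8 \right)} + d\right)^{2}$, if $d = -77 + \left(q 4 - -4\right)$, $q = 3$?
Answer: $24025$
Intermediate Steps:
$S{\left(L,y \right)} = 3 L y$ ($S{\left(L,y \right)} = - 3 L y \left(-1\right) = - 3 \left(- L y\right) = 3 L y$)
$d = -61$ ($d = -77 + \left(3 \cdot 4 - -4\right) = -77 + \left(12 + 4\right) = -77 + 16 = -61$)
$\left(S{\left(9,8 \right)} + d\right)^{2} = \left(3 \cdot 9 \cdot 8 - 61\right)^{2} = \left(216 - 61\right)^{2} = 155^{2} = 24025$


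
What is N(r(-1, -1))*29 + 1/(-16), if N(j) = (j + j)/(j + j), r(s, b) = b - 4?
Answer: 463/16 ≈ 28.938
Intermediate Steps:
r(s, b) = -4 + b
N(j) = 1 (N(j) = (2*j)/((2*j)) = (2*j)*(1/(2*j)) = 1)
N(r(-1, -1))*29 + 1/(-16) = 1*29 + 1/(-16) = 29 - 1/16 = 463/16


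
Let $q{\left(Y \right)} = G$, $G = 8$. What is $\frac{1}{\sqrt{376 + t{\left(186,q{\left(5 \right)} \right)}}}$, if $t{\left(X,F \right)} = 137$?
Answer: $\frac{\sqrt{57}}{171} \approx 0.044151$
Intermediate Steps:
$q{\left(Y \right)} = 8$
$\frac{1}{\sqrt{376 + t{\left(186,q{\left(5 \right)} \right)}}} = \frac{1}{\sqrt{376 + 137}} = \frac{1}{\sqrt{513}} = \frac{1}{3 \sqrt{57}} = \frac{\sqrt{57}}{171}$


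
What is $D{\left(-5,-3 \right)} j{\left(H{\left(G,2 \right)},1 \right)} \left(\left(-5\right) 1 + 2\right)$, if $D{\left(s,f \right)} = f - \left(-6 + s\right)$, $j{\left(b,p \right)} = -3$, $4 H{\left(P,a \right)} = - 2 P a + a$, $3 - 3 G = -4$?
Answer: $72$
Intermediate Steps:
$G = \frac{7}{3}$ ($G = 1 - - \frac{4}{3} = 1 + \frac{4}{3} = \frac{7}{3} \approx 2.3333$)
$H{\left(P,a \right)} = \frac{a}{4} - \frac{P a}{2}$ ($H{\left(P,a \right)} = \frac{- 2 P a + a}{4} = \frac{a - 2 P a}{4} = \frac{a}{4} - \frac{P a}{2}$)
$D{\left(s,f \right)} = 6 + f - s$
$D{\left(-5,-3 \right)} j{\left(H{\left(G,2 \right)},1 \right)} \left(\left(-5\right) 1 + 2\right) = \left(6 - 3 - -5\right) \left(-3\right) \left(\left(-5\right) 1 + 2\right) = \left(6 - 3 + 5\right) \left(-3\right) \left(-5 + 2\right) = 8 \left(-3\right) \left(-3\right) = \left(-24\right) \left(-3\right) = 72$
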